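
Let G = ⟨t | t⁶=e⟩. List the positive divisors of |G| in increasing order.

|G| = 6 = 2 · 3. By Lagrange's theorem the order of any subgroup divides 6; the divisors of 6 are 1, 2, 3, 6.

Answer: 1, 2, 3, 6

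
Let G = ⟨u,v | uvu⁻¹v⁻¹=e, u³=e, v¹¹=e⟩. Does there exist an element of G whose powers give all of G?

|G| = 33. The element uv has order 33 (its powers give 33 distinct elements), so ⟨uv⟩ = G and G is cyclic.

Answer: Yes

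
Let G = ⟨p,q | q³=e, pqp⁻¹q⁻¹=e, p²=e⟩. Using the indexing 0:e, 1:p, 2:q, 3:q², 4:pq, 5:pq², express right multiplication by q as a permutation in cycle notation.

(0 2 3)(1 4 5)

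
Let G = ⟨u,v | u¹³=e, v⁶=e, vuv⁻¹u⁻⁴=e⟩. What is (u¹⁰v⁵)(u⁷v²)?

Compute (u¹⁰v⁵) · (u⁷v²) by multiplying left to right and reducing via the relations at each step:
  (u¹⁰v⁵) · u⁷ = u²v⁵
  (u²v⁵) · v² = u²v

Answer: u²v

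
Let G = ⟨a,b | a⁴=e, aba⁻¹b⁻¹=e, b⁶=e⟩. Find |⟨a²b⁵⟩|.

|⟨a²b⁵⟩| equals the order of a²b⁵. Compute successive powers until reaching e:
  (a²b⁵)¹ = a²b⁵, (a²b⁵)² = b⁴, (a²b⁵)³ = a²b³, (a²b⁵)⁴ = b², (a²b⁵)⁵ = a²b, (a²b⁵)⁶ = e.
The smallest positive k with (a²b⁵)ᵏ = e is 6, so |⟨a²b⁵⟩| = 6.

Answer: 6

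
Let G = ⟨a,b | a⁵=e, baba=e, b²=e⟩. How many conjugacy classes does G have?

The conjugacy classes (representative and size) are:
  [e] (size 1), [a] (size 2), [a²] (size 2), [b] (size 5).
Class equation: 1 + 2 + 2 + 5 = 10 = |G|. So G has 4 conjugacy classes.

Answer: 4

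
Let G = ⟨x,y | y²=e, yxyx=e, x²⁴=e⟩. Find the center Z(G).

An element z ∈ Z(G) iff z commutes with every generator.
For example x¹² is central: (x¹²)·x = x¹³ = x·(x¹²); (x¹²)·y = x¹²y = y·(x¹²).
Whereas x ∉ Z(G) since x·y = xy ≠ x²³y = y·x.
Checking each of the 48 elements this way gives Z(G) = {e, x¹²}, of order 2.

Answer: {e, x¹²}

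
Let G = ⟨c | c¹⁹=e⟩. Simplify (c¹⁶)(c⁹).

Compute (c¹⁶) · (c⁹) by multiplying left to right and reducing via the relations at each step:
  (c¹⁶) · c⁹ = c⁶

Answer: c⁶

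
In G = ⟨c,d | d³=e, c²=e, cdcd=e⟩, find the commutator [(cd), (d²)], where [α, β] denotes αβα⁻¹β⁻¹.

[(cd), (d²)] = (cd)·(d²)·(cd)⁻¹·(d²)⁻¹.
  (cd) · (d²) = c
  c · (cd) = d
  d · d = d²

Answer: d²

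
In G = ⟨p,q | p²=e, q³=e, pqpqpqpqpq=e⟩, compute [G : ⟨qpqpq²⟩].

First find ord(qpqpq²) by computing successive powers:
  (qpqpq²)¹ = qpqpq², (qpqpq²)² = qpq²pq², (qpqpq²)³ = e.
So |⟨qpqpq²⟩| = ord(qpqpq²) = 3. With |G| = 60, by Lagrange [G : ⟨qpqpq²⟩] = 60/3 = 20.

Answer: 20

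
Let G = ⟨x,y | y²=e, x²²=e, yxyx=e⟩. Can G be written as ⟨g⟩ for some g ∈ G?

Every cyclic group is abelian. But x·y = xy while y·x = x²¹y, so x·y ≠ y·x and G is not abelian. Hence G is not cyclic.

Answer: No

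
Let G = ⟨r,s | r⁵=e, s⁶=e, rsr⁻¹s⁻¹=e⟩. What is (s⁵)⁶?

Compute successive powers of (s⁵), reducing at each step:
  (s⁵)²: (s⁵) · s⁵ = s⁴
  (s⁵)³: (s⁴) · s⁵ = s³
  (s⁵)⁴: (s³) · s⁵ = s²
  (s⁵)⁵: (s²) · s⁵ = s
  (s⁵)⁶: s · s⁵ = e

Answer: e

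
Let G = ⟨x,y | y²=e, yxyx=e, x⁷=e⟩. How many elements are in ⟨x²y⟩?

|⟨x²y⟩| equals the order of x²y. Compute successive powers until reaching e:
  (x²y)¹ = x²y, (x²y)² = e.
The smallest positive k with (x²y)ᵏ = e is 2, so |⟨x²y⟩| = 2.

Answer: 2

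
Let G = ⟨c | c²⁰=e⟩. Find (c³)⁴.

Compute successive powers of (c³), reducing at each step:
  (c³)²: (c³) · c³ = c⁶
  (c³)³: (c⁶) · c³ = c⁹
  (c³)⁴: (c⁹) · c³ = c¹²

Answer: c¹²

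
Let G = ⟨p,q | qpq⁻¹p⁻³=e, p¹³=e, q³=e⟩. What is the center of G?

An element z ∈ Z(G) iff z commutes with every generator.
For example e is central: e·p = p = p·e; e·q = q = q·e.
Whereas p ∉ Z(G) since p·q = pq ≠ p³q = q·p.
Checking each of the 39 elements this way gives Z(G) = {e}, of order 1.

Answer: {e}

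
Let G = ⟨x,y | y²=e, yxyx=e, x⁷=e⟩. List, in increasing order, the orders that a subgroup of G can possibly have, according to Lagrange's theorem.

|G| = 14 = 2 · 7. By Lagrange's theorem the order of any subgroup divides 14; the divisors of 14 are 1, 2, 7, 14.

Answer: 1, 2, 7, 14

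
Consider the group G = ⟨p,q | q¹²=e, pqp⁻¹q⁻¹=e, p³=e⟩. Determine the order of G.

Enumerate words in the generators, reducing via the relations: the distinct elements are
  {e, p, q, pq, p², q², q³, q⁴, q⁵, q⁶, q⁷, q⁸, q⁹, pq², pq³, pq⁴, pq⁵, pq⁶, pq⁷, pq⁸, pq⁹, p²q, q¹¹, q¹⁰, pq¹¹, pq¹⁰, p²q², p²q³, p²q⁴, p²q⁵, p²q⁶, p²q⁷, p²q⁸, p²q⁹, p²q¹¹, p²q¹⁰}.
No further products give new elements, so |G| = 36.

Answer: 36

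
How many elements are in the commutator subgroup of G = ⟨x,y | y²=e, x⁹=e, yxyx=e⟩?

G' = [G, G] is generated by all commutators. The generator-pair commutators are: [x, y] = x².
The subgroup they normally generate is {e, x, x², x³, x⁴, x⁵, x⁶, x⁷, x⁸}, of order 9.
Check: |G/G'| = 18/9 = 2 is the order of the abelianisation.

Answer: 9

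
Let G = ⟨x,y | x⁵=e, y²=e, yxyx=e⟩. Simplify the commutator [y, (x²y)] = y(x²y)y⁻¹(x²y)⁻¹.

[y, (x²y)] = y·(x²y)·y⁻¹·(x²y)⁻¹.
  y · (x²y) = x³
  (x³) · y = x³y
  (x³y) · (x²y) = x

Answer: x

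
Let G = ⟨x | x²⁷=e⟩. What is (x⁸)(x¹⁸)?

Compute (x⁸) · (x¹⁸) by multiplying left to right and reducing via the relations at each step:
  (x⁸) · x¹⁸ = x²⁶

Answer: x²⁶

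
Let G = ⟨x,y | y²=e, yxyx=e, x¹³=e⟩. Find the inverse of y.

The order of y is 2 (smallest k with yᵏ = e), so y⁻¹ = y¹ = y.
Check: y · y → y · y = e, giving e as required.

Answer: y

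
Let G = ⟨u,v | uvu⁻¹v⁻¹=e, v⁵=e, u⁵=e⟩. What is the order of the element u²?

Compute successive powers until reaching e:
  (u²)¹ = u², (u²)² = u⁴, (u²)³ = u, (u²)⁴ = u³, (u²)⁵ = e.
The smallest positive k with (u²)ᵏ = e is 5.

Answer: 5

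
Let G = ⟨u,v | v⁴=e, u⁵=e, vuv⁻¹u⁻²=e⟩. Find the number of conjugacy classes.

The conjugacy classes (representative and size) are:
  [e] (size 1), [u⁴] (size 4), [u²v] (size 5), [v²] (size 5), [u³v³] (size 5).
Class equation: 1 + 4 + 5 + 5 + 5 = 20 = |G|. So G has 5 conjugacy classes.

Answer: 5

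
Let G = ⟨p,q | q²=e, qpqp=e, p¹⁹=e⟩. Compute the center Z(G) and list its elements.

An element z ∈ Z(G) iff z commutes with every generator.
For example e is central: e·p = p = p·e; e·q = q = q·e.
Whereas p ∉ Z(G) since p·q = pq ≠ p¹⁸q = q·p.
Checking each of the 38 elements this way gives Z(G) = {e}, of order 1.

Answer: {e}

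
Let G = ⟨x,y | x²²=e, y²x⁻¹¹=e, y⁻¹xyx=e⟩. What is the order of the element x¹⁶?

Compute successive powers until reaching e:
  (x¹⁶)¹ = x¹⁶, (x¹⁶)² = x¹⁰, (x¹⁶)³ = x⁴, (x¹⁶)⁴ = x²⁰, (x¹⁶)⁵ = x¹⁴, (x¹⁶)⁶ = x⁸, (x¹⁶)⁷ = x², (x¹⁶)⁸ = x¹⁸, (x¹⁶)⁹ = x¹², (x¹⁶)¹⁰ = x⁶, (x¹⁶)¹¹ = e.
The smallest positive k with (x¹⁶)ᵏ = e is 11.

Answer: 11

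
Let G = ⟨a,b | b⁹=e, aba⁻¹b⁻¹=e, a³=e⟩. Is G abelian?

Each pair of generators commutes: a·b = ab = b·a. Since the generators pairwise commute, every element of G commutes with every other, so G is abelian.

Answer: Yes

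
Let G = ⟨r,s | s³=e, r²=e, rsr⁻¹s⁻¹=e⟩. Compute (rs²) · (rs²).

Compute (rs²) · (rs²) by multiplying left to right and reducing via the relations at each step:
  (rs²) · r = s²
  (s²) · s² = s

Answer: s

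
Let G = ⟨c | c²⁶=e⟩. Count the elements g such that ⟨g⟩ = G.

G is cyclic of order 26. An element generates G iff its order is 26, and a cyclic group of order 26 has exactly φ(26) = 12 such elements.

Answer: 12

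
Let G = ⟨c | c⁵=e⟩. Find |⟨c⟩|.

|⟨c⟩| equals the order of c. Compute successive powers until reaching e:
  c¹ = c, c² = c², c³ = c³, c⁴ = c⁴, c⁵ = e.
The smallest positive k with cᵏ = e is 5, so |⟨c⟩| = 5.

Answer: 5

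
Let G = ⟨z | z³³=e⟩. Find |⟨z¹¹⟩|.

|⟨z¹¹⟩| equals the order of z¹¹. Compute successive powers until reaching e:
  (z¹¹)¹ = z¹¹, (z¹¹)² = z²², (z¹¹)³ = e.
The smallest positive k with (z¹¹)ᵏ = e is 3, so |⟨z¹¹⟩| = 3.

Answer: 3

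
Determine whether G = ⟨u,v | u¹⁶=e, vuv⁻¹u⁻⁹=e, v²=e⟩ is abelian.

u·v = uv but v·u = u⁹v, so u·v ≠ v·u and G is not abelian.

Answer: No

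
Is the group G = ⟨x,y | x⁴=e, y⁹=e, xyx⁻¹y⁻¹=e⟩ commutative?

Each pair of generators commutes: x·y = xy = y·x. Since the generators pairwise commute, every element of G commutes with every other, so G is abelian.

Answer: Yes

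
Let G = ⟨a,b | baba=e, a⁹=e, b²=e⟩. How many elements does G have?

Enumerate words in the generators, reducing via the relations: the distinct elements are
  {a, b, e, ab, a², a³, a⁴, a⁵, a⁶, a⁷, a⁸, a²b, a³b, a⁴b, a⁵b, a⁶b, a⁷b, a⁸b}.
No further products give new elements, so |G| = 18.

Answer: 18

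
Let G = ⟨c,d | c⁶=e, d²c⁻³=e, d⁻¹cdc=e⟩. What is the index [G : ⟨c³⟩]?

First find ord(c³) by computing successive powers:
  (c³)¹ = c³, (c³)² = e.
So |⟨c³⟩| = ord(c³) = 2. With |G| = 12, by Lagrange [G : ⟨c³⟩] = 12/2 = 6.

Answer: 6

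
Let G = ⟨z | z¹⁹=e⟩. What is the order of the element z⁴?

Compute successive powers until reaching e:
  (z⁴)¹ = z⁴, (z⁴)² = z⁸, (z⁴)³ = z¹², (z⁴)⁴ = z¹⁶, (z⁴)⁵ = z, (z⁴)⁶ = z⁵, (z⁴)⁷ = z⁹, (z⁴)⁸ = z¹³, (z⁴)⁹ = z¹⁷, (z⁴)¹⁰ = z², (z⁴)¹¹ = z⁶, (z⁴)¹² = z¹⁰, (z⁴)¹³ = z¹⁴, (z⁴)¹⁴ = z¹⁸, (z⁴)¹⁵ = z³, (z⁴)¹⁶ = z⁷, (z⁴)¹⁷ = z¹¹, (z⁴)¹⁸ = z¹⁵, (z⁴)¹⁹ = e.
The smallest positive k with (z⁴)ᵏ = e is 19.

Answer: 19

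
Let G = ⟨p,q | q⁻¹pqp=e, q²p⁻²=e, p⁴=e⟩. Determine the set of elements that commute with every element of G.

An element z ∈ Z(G) iff z commutes with every generator.
For example p² is central: (p²)·p = p³ = p·(p²); (p²)·q = q⁻¹ = q·(p²).
Whereas p ∉ Z(G) since p·q = pq ≠ pq⁻¹ = q·p.
Checking each of the 8 elements this way gives Z(G) = {e, p²}, of order 2.

Answer: {e, p²}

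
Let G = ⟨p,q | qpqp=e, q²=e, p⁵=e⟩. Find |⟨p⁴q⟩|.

|⟨p⁴q⟩| equals the order of p⁴q. Compute successive powers until reaching e:
  (p⁴q)¹ = p⁴q, (p⁴q)² = e.
The smallest positive k with (p⁴q)ᵏ = e is 2, so |⟨p⁴q⟩| = 2.

Answer: 2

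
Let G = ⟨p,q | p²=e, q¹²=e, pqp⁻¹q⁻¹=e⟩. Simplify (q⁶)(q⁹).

Compute (q⁶) · (q⁹) by multiplying left to right and reducing via the relations at each step:
  (q⁶) · q⁹ = q³

Answer: q³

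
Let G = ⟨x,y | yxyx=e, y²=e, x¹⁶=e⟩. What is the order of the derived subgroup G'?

G' = [G, G] is generated by all commutators. The generator-pair commutators are: [x, y] = x².
The subgroup they normally generate is {e, x², x⁴, x⁶, x⁸, x¹⁰, x¹², x¹⁴}, of order 8.
Check: |G/G'| = 32/8 = 4 is the order of the abelianisation.

Answer: 8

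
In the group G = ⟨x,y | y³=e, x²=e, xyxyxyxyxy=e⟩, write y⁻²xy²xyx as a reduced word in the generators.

Multiply left to right, reducing at each step:
  y · x = yx
  (yx) · y² = yxy²
  (yxy²) · x = yxy²x
  (yxy²x) · y = yxy²xy
  (yxy²xy) · x = yxy²xyx

Answer: yxy²xyx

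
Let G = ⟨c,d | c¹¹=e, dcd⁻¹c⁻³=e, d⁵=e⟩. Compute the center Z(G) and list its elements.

An element z ∈ Z(G) iff z commutes with every generator.
For example e is central: e·c = c = c·e; e·d = d = d·e.
Whereas c ∉ Z(G) since c·d = cd ≠ c³d = d·c.
Checking each of the 55 elements this way gives Z(G) = {e}, of order 1.

Answer: {e}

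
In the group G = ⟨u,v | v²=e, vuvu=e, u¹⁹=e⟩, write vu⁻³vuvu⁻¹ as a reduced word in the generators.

Multiply left to right, reducing at each step:
  v · u⁻³ = u³v
  (u³v) · v = u³
  (u³) · u = u⁴
  (u⁴) · v = u⁴v
  (u⁴v) · u⁻¹ = u⁵v

Answer: u⁵v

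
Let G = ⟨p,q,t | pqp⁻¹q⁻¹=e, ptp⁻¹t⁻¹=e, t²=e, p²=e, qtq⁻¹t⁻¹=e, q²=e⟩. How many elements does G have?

Enumerate words in the generators, reducing via the relations: the distinct elements are
  {e, p, q, t, pq, pt, qt, pqt}.
No further products give new elements, so |G| = 8.

Answer: 8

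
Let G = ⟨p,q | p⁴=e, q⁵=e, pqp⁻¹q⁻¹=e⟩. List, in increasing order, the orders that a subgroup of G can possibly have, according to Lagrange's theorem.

|G| = 20 = 2² · 5. By Lagrange's theorem the order of any subgroup divides 20; the divisors of 20 are 1, 2, 4, 5, 10, 20.

Answer: 1, 2, 4, 5, 10, 20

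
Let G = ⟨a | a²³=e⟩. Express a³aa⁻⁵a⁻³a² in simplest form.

Multiply left to right, reducing at each step:
  (a³) · a = a⁴
  (a⁴) · a⁻⁵ = a²²
  (a²²) · a⁻³ = a¹⁹
  (a¹⁹) · a² = a²¹

Answer: a²¹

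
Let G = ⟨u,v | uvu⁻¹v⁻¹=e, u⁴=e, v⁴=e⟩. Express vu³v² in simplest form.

Multiply left to right, reducing at each step:
  v · u³ = u³v
  (u³v) · v² = u³v³

Answer: u³v³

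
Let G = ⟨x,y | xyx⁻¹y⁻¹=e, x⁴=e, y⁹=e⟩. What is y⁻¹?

The order of y is 9 (smallest k with yᵏ = e), so y⁻¹ = y⁸ = y⁸.
Check: y · (y⁸) → y · y⁸ = e, giving e as required.

Answer: y⁸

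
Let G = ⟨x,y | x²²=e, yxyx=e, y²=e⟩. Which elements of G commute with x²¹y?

⟨x²¹y⟩ ⊆ C_G(x²¹y) since powers of x²¹y commute with x²¹y; so |C_G(x²¹y)| ≥ |⟨x²¹y⟩| = 2.
By orbit–stabilizer, |C_G(x²¹y)| = |G| / |conj. class of x²¹y| = 44 / 11 = 4.
The 4 elements commuting with x²¹y are {e, x¹¹, x²¹y, x¹⁰y}.

Answer: {e, x¹¹, x²¹y, x¹⁰y}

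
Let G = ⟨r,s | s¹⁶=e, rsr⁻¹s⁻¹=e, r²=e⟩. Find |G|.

Enumerate words in the generators, reducing via the relations: the distinct elements are
  {e, r, s, rs, s², s³, s⁴, s⁵, s⁶, s⁷, s⁸, s⁹, rs², rs³, rs⁴, rs⁵, rs⁶, rs⁷, rs⁸, rs⁹, s¹², s¹³, s¹¹, s¹⁰, s¹⁴, s¹⁵, rs¹², rs¹³, rs¹¹, rs¹⁰, rs¹⁴, rs¹⁵}.
No further products give new elements, so |G| = 32.

Answer: 32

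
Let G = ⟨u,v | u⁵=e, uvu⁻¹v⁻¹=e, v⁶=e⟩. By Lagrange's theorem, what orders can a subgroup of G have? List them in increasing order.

|G| = 30 = 2 · 3 · 5. By Lagrange's theorem the order of any subgroup divides 30; the divisors of 30 are 1, 2, 3, 5, 6, 10, 15, 30.

Answer: 1, 2, 3, 5, 6, 10, 15, 30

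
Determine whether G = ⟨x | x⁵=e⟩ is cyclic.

|G| = 5. The element x has order 5 (its powers give 5 distinct elements), so ⟨x⟩ = G and G is cyclic.

Answer: Yes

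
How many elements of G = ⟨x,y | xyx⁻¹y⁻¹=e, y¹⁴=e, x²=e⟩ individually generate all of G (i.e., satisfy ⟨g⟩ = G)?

⟨g⟩ = G would require ord(g) = |G| = 28, but the maximum element order in G is 14 < 28. So G is not cyclic and no single element generates it: the count is 0.

Answer: 0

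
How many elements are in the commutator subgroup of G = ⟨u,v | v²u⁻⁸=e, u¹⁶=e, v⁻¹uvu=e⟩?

G' = [G, G] is generated by all commutators. The generator-pair commutators are: [u, v] = u².
The subgroup they normally generate is {e, u², u⁴, u⁶, u⁸, u¹⁰, u¹², u¹⁴}, of order 8.
Check: |G/G'| = 32/8 = 4 is the order of the abelianisation.

Answer: 8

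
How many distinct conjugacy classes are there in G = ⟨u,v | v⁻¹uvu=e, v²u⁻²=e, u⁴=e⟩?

The conjugacy classes (representative and size) are:
  [e] (size 1), [u³] (size 2), [u²] (size 1), [v⁻¹] (size 2), [uv⁻¹] (size 2).
Class equation: 1 + 2 + 1 + 2 + 2 = 8 = |G|. So G has 5 conjugacy classes.

Answer: 5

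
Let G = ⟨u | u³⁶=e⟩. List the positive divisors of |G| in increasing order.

|G| = 36 = 2² · 3². By Lagrange's theorem the order of any subgroup divides 36; the divisors of 36 are 1, 2, 3, 4, 6, 9, 12, 18, 36.

Answer: 1, 2, 3, 4, 6, 9, 12, 18, 36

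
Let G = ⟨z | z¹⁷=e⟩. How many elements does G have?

G is generated by a single element, so G is cyclic. The relator gives z¹⁷ = e and no smaller power is forced to be e, so the 17 powers {e, z, z², z³, z⁴, z⁵, z⁶, z⁷, z⁸, z⁹, z¹², z¹³, z¹¹, z¹⁰, z¹⁴, z¹⁵, z¹⁶} are distinct. Hence |G| = 17.

Answer: 17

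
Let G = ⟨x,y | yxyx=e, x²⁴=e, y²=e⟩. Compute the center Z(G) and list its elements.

An element z ∈ Z(G) iff z commutes with every generator.
For example x¹² is central: (x¹²)·x = x¹³ = x·(x¹²); (x¹²)·y = x¹²y = y·(x¹²).
Whereas x ∉ Z(G) since x·y = xy ≠ x²³y = y·x.
Checking each of the 48 elements this way gives Z(G) = {e, x¹²}, of order 2.

Answer: {e, x¹²}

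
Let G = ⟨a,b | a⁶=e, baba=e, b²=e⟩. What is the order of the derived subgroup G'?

G' = [G, G] is generated by all commutators. The generator-pair commutators are: [a, b] = a².
The subgroup they normally generate is {e, a², a⁴}, of order 3.
Check: |G/G'| = 12/3 = 4 is the order of the abelianisation.

Answer: 3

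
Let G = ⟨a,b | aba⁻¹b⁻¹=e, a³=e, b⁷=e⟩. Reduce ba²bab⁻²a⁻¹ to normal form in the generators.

Multiply left to right, reducing at each step:
  b · a² = a²b
  (a²b) · b = a²b²
  (a²b²) · a = b²
  (b²) · b⁻² = e
  e · a⁻¹ = a²

Answer: a²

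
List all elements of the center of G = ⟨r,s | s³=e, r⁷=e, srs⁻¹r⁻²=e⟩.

An element z ∈ Z(G) iff z commutes with every generator.
For example e is central: e·r = r = r·e; e·s = s = s·e.
Whereas r ∉ Z(G) since r·s = rs ≠ r²s = s·r.
Checking each of the 21 elements this way gives Z(G) = {e}, of order 1.

Answer: {e}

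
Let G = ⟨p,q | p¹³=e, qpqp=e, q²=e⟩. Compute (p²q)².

Compute successive powers of (p²q), reducing at each step:
  (p²q)²: (p²q) · p² = q;   q · q = e

Answer: e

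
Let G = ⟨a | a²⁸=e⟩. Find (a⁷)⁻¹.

The order of (a⁷) is 4 (smallest k with (a⁷)ᵏ = e), so (a⁷)⁻¹ = (a⁷)³ = a²¹.
Check: (a⁷) · (a²¹) → (a⁷) · a²¹ = e, giving e as required.

Answer: a²¹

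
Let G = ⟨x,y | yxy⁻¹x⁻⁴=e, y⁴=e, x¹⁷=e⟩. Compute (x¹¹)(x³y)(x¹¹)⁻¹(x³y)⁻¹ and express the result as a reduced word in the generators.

[(x¹¹), (x³y)] = (x¹¹)·(x³y)·(x¹¹)⁻¹·(x³y)⁻¹.
  (x¹¹) · (x³y) = x¹⁴y
  (x¹⁴y) · (x⁶) = x⁴y
  (x⁴y) · (x¹²y³) = x

Answer: x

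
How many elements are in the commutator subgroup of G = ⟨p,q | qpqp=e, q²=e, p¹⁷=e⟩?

G' = [G, G] is generated by all commutators. The generator-pair commutators are: [p, q] = p².
The subgroup they normally generate is {e, p, p², p³, p⁴, p⁵, p⁶, p⁷, p⁸, p⁹, p¹⁰, p¹¹, p¹², p¹³, p¹⁴, p¹⁵, p¹⁶}, of order 17.
Check: |G/G'| = 34/17 = 2 is the order of the abelianisation.

Answer: 17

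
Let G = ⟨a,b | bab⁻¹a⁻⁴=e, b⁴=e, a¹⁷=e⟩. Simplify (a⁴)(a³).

Compute (a⁴) · (a³) by multiplying left to right and reducing via the relations at each step:
  (a⁴) · a³ = a⁷

Answer: a⁷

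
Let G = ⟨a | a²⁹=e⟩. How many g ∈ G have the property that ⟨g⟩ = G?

G is cyclic of order 29. An element generates G iff its order is 29, and a cyclic group of order 29 has exactly φ(29) = 28 such elements.

Answer: 28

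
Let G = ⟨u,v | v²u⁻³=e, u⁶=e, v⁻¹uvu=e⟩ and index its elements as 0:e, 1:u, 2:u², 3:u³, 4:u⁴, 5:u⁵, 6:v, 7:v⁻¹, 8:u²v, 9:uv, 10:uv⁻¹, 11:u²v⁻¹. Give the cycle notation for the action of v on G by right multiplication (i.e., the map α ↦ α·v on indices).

(0 6 3 7)(1 9 4 10)(2 8 5 11)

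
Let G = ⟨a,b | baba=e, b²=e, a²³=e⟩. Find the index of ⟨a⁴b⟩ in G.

First find ord(a⁴b) by computing successive powers:
  (a⁴b)¹ = a⁴b, (a⁴b)² = e.
So |⟨a⁴b⟩| = ord(a⁴b) = 2. With |G| = 46, by Lagrange [G : ⟨a⁴b⟩] = 46/2 = 23.

Answer: 23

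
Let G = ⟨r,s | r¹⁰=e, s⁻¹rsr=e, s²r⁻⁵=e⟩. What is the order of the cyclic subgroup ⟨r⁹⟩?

|⟨r⁹⟩| equals the order of r⁹. Compute successive powers until reaching e:
  (r⁹)¹ = r⁹, (r⁹)² = r⁸, (r⁹)³ = r⁷, (r⁹)⁴ = r⁶, (r⁹)⁵ = r⁵, (r⁹)⁶ = r⁴, (r⁹)⁷ = r³, (r⁹)⁸ = r², (r⁹)⁹ = r, (r⁹)¹⁰ = e.
The smallest positive k with (r⁹)ᵏ = e is 10, so |⟨r⁹⟩| = 10.

Answer: 10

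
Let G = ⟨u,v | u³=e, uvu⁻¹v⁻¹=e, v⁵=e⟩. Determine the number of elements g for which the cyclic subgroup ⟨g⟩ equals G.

G is cyclic of order 15. An element generates G iff its order is 15, and a cyclic group of order 15 has exactly φ(15) = 8 such elements.

Answer: 8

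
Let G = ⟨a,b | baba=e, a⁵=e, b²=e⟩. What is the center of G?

An element z ∈ Z(G) iff z commutes with every generator.
For example e is central: e·a = a = a·e; e·b = b = b·e.
Whereas a ∉ Z(G) since a·b = ab ≠ a⁴b = b·a.
Checking each of the 10 elements this way gives Z(G) = {e}, of order 1.

Answer: {e}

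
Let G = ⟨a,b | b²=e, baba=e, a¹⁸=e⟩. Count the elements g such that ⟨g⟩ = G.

⟨g⟩ = G would require ord(g) = |G| = 36, but the maximum element order in G is 18 < 36. So G is not cyclic and no single element generates it: the count is 0.

Answer: 0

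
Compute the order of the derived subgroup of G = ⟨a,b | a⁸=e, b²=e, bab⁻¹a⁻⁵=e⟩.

G' = [G, G] is generated by all commutators. The generator-pair commutators are: [a, b] = a⁴.
The subgroup they normally generate is {e, a⁴}, of order 2.
Check: |G/G'| = 16/2 = 8 is the order of the abelianisation.

Answer: 2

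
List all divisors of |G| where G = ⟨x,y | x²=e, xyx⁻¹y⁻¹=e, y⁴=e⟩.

|G| = 8 = 2³. By Lagrange's theorem the order of any subgroup divides 8; the divisors of 8 are 1, 2, 4, 8.

Answer: 1, 2, 4, 8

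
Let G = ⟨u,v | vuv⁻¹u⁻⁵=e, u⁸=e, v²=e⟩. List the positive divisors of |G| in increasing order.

|G| = 16 = 2⁴. By Lagrange's theorem the order of any subgroup divides 16; the divisors of 16 are 1, 2, 4, 8, 16.

Answer: 1, 2, 4, 8, 16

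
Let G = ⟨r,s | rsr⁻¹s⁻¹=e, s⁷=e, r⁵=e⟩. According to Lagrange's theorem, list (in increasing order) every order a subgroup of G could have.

|G| = 35 = 5 · 7. By Lagrange's theorem the order of any subgroup divides 35; the divisors of 35 are 1, 5, 7, 35.

Answer: 1, 5, 7, 35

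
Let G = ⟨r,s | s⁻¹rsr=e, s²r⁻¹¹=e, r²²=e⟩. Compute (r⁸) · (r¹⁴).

Compute (r⁸) · (r¹⁴) by multiplying left to right and reducing via the relations at each step:
  (r⁸) · r¹⁴ = e

Answer: e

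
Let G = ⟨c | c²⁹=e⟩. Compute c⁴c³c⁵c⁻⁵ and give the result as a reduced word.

Multiply left to right, reducing at each step:
  (c⁴) · c³ = c⁷
  (c⁷) · c⁵ = c¹²
  (c¹²) · c⁻⁵ = c⁷

Answer: c⁷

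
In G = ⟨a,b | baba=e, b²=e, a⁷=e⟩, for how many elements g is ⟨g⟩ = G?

⟨g⟩ = G would require ord(g) = |G| = 14, but the maximum element order in G is 7 < 14. So G is not cyclic and no single element generates it: the count is 0.

Answer: 0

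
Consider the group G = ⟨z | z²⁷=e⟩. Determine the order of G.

G is generated by a single element, so G is cyclic. The relator gives z²⁷ = e and no smaller power is forced to be e, so the 27 powers {e, z, z², z³, z⁴, z⁵, z⁶, z⁷, z⁸, z⁹, z²², z²³, z²¹, z²⁰, z²⁴, z²⁵, z²⁶, z¹², z¹³, z¹¹, z¹⁰, z¹⁴, z¹⁵, z¹⁶, z¹⁷, z¹⁸, z¹⁹} are distinct. Hence |G| = 27.

Answer: 27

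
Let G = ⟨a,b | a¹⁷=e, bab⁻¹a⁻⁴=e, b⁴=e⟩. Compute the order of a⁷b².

Compute successive powers until reaching e:
  (a⁷b²)¹ = a⁷b², (a⁷b²)² = e.
The smallest positive k with (a⁷b²)ᵏ = e is 2.

Answer: 2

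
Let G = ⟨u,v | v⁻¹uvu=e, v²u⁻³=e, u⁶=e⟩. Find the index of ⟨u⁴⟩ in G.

First find ord(u⁴) by computing successive powers:
  (u⁴)¹ = u⁴, (u⁴)² = u², (u⁴)³ = e.
So |⟨u⁴⟩| = ord(u⁴) = 3. With |G| = 12, by Lagrange [G : ⟨u⁴⟩] = 12/3 = 4.

Answer: 4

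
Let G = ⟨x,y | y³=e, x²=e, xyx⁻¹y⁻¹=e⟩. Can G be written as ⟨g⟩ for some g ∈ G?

|G| = 6. The element xy has order 6 (its powers give 6 distinct elements), so ⟨xy⟩ = G and G is cyclic.

Answer: Yes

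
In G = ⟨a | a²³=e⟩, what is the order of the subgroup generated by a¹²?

|⟨a¹²⟩| equals the order of a¹². Compute successive powers until reaching e:
  (a¹²)¹ = a¹², (a¹²)² = a, (a¹²)³ = a¹³, (a¹²)⁴ = a², (a¹²)⁵ = a¹⁴, (a¹²)⁶ = a³, (a¹²)⁷ = a¹⁵, (a¹²)⁸ = a⁴, (a¹²)⁹ = a¹⁶, (a¹²)¹⁰ = a⁵, (a¹²)¹¹ = a¹⁷, (a¹²)¹² = a⁶, (a¹²)¹³ = a¹⁸, (a¹²)¹⁴ = a⁷, (a¹²)¹⁵ = a¹⁹, (a¹²)¹⁶ = a⁸, (a¹²)¹⁷ = a²⁰, (a¹²)¹⁸ = a⁹, (a¹²)¹⁹ = a²¹, (a¹²)²⁰ = a¹⁰, (a¹²)²¹ = a²², (a¹²)²² = a¹¹, (a¹²)²³ = e.
The smallest positive k with (a¹²)ᵏ = e is 23, so |⟨a¹²⟩| = 23.

Answer: 23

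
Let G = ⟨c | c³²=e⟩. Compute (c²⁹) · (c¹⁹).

Compute (c²⁹) · (c¹⁹) by multiplying left to right and reducing via the relations at each step:
  (c²⁹) · c¹⁹ = c¹⁶

Answer: c¹⁶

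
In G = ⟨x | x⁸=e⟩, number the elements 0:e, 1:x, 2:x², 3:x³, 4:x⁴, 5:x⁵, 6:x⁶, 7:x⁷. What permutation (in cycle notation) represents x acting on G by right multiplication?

(0 1 2 3 4 5 6 7)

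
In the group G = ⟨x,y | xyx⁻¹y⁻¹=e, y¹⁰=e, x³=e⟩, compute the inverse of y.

The order of y is 10 (smallest k with yᵏ = e), so y⁻¹ = y⁹ = y⁹.
Check: y · (y⁹) → y · y⁹ = e, giving e as required.

Answer: y⁹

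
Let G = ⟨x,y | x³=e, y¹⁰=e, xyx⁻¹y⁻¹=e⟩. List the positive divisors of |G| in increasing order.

|G| = 30 = 2 · 3 · 5. By Lagrange's theorem the order of any subgroup divides 30; the divisors of 30 are 1, 2, 3, 5, 6, 10, 15, 30.

Answer: 1, 2, 3, 5, 6, 10, 15, 30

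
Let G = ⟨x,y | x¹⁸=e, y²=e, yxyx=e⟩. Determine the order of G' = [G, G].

G' = [G, G] is generated by all commutators. The generator-pair commutators are: [x, y] = x².
The subgroup they normally generate is {e, x², x⁴, x⁶, x⁸, x¹⁰, x¹², x¹⁴, x¹⁶}, of order 9.
Check: |G/G'| = 36/9 = 4 is the order of the abelianisation.

Answer: 9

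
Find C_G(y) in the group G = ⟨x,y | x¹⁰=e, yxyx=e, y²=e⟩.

⟨y⟩ ⊆ C_G(y) since powers of y commute with y; so |C_G(y)| ≥ |⟨y⟩| = 2.
By orbit–stabilizer, |C_G(y)| = |G| / |conj. class of y| = 20 / 5 = 4.
The 4 elements commuting with y are {e, x⁵, y, x⁵y}.

Answer: {e, x⁵, y, x⁵y}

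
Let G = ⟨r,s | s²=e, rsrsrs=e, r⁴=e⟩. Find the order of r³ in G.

Compute successive powers until reaching e:
  (r³)¹ = r³, (r³)² = r², (r³)³ = r, (r³)⁴ = e.
The smallest positive k with (r³)ᵏ = e is 4.

Answer: 4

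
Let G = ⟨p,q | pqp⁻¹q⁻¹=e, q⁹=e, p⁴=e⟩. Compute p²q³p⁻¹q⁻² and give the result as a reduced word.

Multiply left to right, reducing at each step:
  (p²) · q³ = p²q³
  (p²q³) · p⁻¹ = pq³
  (pq³) · q⁻² = pq

Answer: pq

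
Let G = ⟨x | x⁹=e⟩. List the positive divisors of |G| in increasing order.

|G| = 9 = 3². By Lagrange's theorem the order of any subgroup divides 9; the divisors of 9 are 1, 3, 9.

Answer: 1, 3, 9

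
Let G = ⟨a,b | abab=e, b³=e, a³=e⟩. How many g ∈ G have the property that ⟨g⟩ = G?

⟨g⟩ = G would require ord(g) = |G| = 12, but the maximum element order in G is 3 < 12. So G is not cyclic and no single element generates it: the count is 0.

Answer: 0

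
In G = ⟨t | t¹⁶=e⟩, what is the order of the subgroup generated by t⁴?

|⟨t⁴⟩| equals the order of t⁴. Compute successive powers until reaching e:
  (t⁴)¹ = t⁴, (t⁴)² = t⁸, (t⁴)³ = t¹², (t⁴)⁴ = e.
The smallest positive k with (t⁴)ᵏ = e is 4, so |⟨t⁴⟩| = 4.

Answer: 4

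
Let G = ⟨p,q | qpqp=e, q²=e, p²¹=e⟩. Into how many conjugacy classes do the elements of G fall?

The conjugacy classes (representative and size) are:
  [e] (size 1), [p²⁰] (size 2), [p²] (size 2), [p³] (size 2), [p¹⁷] (size 2), [p⁵] (size 2), [p⁶] (size 2), [p⁷] (size 2), [p⁸] (size 2), [p⁹] (size 2), [p¹⁰] (size 2), [q] (size 21).
Class equation: 1 + 2 + 2 + 2 + 2 + 2 + 2 + 2 + 2 + 2 + 2 + 21 = 42 = |G|. So G has 12 conjugacy classes.

Answer: 12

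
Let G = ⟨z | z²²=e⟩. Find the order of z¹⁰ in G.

Compute successive powers until reaching e:
  (z¹⁰)¹ = z¹⁰, (z¹⁰)² = z²⁰, (z¹⁰)³ = z⁸, (z¹⁰)⁴ = z¹⁸, (z¹⁰)⁵ = z⁶, (z¹⁰)⁶ = z¹⁶, (z¹⁰)⁷ = z⁴, (z¹⁰)⁸ = z¹⁴, (z¹⁰)⁹ = z², (z¹⁰)¹⁰ = z¹², (z¹⁰)¹¹ = e.
The smallest positive k with (z¹⁰)ᵏ = e is 11.

Answer: 11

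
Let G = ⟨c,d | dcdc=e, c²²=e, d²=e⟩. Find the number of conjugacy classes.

The conjugacy classes (representative and size) are:
  [e] (size 1), [c] (size 2), [c²] (size 2), [c¹⁹] (size 2), [c⁴] (size 2), [c⁵] (size 2), [c⁶] (size 2), [c⁷] (size 2), [c⁸] (size 2), [c¹³] (size 2), [c¹⁰] (size 2), [c¹¹] (size 1), [c⁶d] (size 11), [cd] (size 11).
Class equation: 1 + 2 + 2 + 2 + 2 + 2 + 2 + 2 + 2 + 2 + 2 + 1 + 11 + 11 = 44 = |G|. So G has 14 conjugacy classes.

Answer: 14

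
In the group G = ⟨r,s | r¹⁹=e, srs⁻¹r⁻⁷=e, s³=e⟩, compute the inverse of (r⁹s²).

The order of (r⁹s²) is 3 (smallest k with (r⁹s²)ᵏ = e), so (r⁹s²)⁻¹ = (r⁹s²)² = r¹³s.
Check: (r⁹s²) · (r¹³s) → (r⁹s²) · r¹³ = s²;   (s²) · s = e, giving e as required.

Answer: r¹³s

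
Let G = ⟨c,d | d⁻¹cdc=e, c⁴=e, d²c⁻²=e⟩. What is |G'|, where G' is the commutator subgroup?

G' = [G, G] is generated by all commutators. The generator-pair commutators are: [c, d] = c².
The subgroup they normally generate is {e, c²}, of order 2.
Check: |G/G'| = 8/2 = 4 is the order of the abelianisation.

Answer: 2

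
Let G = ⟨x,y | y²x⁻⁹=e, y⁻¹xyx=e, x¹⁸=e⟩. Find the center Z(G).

An element z ∈ Z(G) iff z commutes with every generator.
For example x⁹ is central: (x⁹)·x = x¹⁰ = x·(x⁹); (x⁹)·y = y⁻¹ = y·(x⁹).
Whereas x ∉ Z(G) since x·y = xy ≠ x⁸y⁻¹ = y·x.
Checking each of the 36 elements this way gives Z(G) = {e, x⁹}, of order 2.

Answer: {e, x⁹}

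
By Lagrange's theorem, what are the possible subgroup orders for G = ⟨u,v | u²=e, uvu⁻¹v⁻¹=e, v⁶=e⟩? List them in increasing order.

|G| = 12 = 2² · 3. By Lagrange's theorem the order of any subgroup divides 12; the divisors of 12 are 1, 2, 3, 4, 6, 12.

Answer: 1, 2, 3, 4, 6, 12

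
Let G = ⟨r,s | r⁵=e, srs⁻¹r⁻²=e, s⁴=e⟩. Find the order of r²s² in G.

Compute successive powers until reaching e:
  (r²s²)¹ = r²s², (r²s²)² = e.
The smallest positive k with (r²s²)ᵏ = e is 2.

Answer: 2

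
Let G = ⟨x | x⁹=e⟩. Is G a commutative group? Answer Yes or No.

G has a single generator, so G is cyclic and hence abelian.

Answer: Yes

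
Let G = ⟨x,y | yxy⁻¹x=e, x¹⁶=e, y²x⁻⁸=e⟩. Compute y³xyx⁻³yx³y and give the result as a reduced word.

Multiply left to right, reducing at each step:
  (y⁻¹) · x = x⁷y
  (x⁷y) · y = x¹⁵
  (x¹⁵) · x⁻³ = x¹²
  (x¹²) · y = x⁴y⁻¹
  (x⁴y⁻¹) · x³ = xy⁻¹
  (xy⁻¹) · y = x

Answer: x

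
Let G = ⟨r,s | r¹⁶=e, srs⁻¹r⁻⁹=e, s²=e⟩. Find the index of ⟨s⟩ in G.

First find ord(s) by computing successive powers:
  s¹ = s, s² = e.
So |⟨s⟩| = ord(s) = 2. With |G| = 32, by Lagrange [G : ⟨s⟩] = 32/2 = 16.

Answer: 16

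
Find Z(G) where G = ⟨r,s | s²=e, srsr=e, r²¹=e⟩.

An element z ∈ Z(G) iff z commutes with every generator.
For example e is central: e·r = r = r·e; e·s = s = s·e.
Whereas r ∉ Z(G) since r·s = rs ≠ r²⁰s = s·r.
Checking each of the 42 elements this way gives Z(G) = {e}, of order 1.

Answer: {e}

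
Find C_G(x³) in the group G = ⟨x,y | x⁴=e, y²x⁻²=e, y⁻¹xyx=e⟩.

⟨x³⟩ ⊆ C_G(x³) since powers of x³ commute with x³; so |C_G(x³)| ≥ |⟨x³⟩| = 4.
By orbit–stabilizer, |C_G(x³)| = |G| / |conj. class of x³| = 8 / 2 = 4.
The 4 elements commuting with x³ are {e, x, x², x³}.

Answer: {e, x, x², x³}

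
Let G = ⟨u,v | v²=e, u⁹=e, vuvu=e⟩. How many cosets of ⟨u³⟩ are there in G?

First find ord(u³) by computing successive powers:
  (u³)¹ = u³, (u³)² = u⁶, (u³)³ = e.
So |⟨u³⟩| = ord(u³) = 3. With |G| = 18, by Lagrange [G : ⟨u³⟩] = 18/3 = 6.

Answer: 6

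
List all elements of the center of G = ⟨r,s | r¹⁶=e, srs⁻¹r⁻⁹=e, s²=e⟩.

An element z ∈ Z(G) iff z commutes with every generator.
For example r² is central: (r²)·r = r³ = r·(r²); (r²)·s = r²s = s·(r²).
Whereas r ∉ Z(G) since r·s = rs ≠ r⁹s = s·r.
Checking each of the 32 elements this way gives Z(G) = {e, r², r⁴, r⁶, r⁸, r¹⁰, r¹², r¹⁴}, of order 8.

Answer: {e, r², r⁴, r⁶, r⁸, r¹⁰, r¹², r¹⁴}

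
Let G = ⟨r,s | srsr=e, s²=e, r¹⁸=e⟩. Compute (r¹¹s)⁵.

Compute successive powers of (r¹¹s), reducing at each step:
  (r¹¹s)²: (r¹¹s) · r¹¹ = s;   s · s = e
  (r¹¹s)³: e · r¹¹ = r¹¹;   (r¹¹) · s = r¹¹s
  (r¹¹s)⁴: (r¹¹s) · r¹¹ = s;   s · s = e
  (r¹¹s)⁵: e · r¹¹ = r¹¹;   (r¹¹) · s = r¹¹s

Answer: r¹¹s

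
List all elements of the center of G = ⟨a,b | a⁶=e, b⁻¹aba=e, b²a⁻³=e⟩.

An element z ∈ Z(G) iff z commutes with every generator.
For example a³ is central: (a³)·a = a⁴ = a·(a³); (a³)·b = b⁻¹ = b·(a³).
Whereas a ∉ Z(G) since a·b = ab ≠ a²b⁻¹ = b·a.
Checking each of the 12 elements this way gives Z(G) = {e, a³}, of order 2.

Answer: {e, a³}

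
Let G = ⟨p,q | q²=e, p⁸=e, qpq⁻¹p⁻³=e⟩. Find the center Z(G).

An element z ∈ Z(G) iff z commutes with every generator.
For example p⁴ is central: (p⁴)·p = p⁵ = p·(p⁴); (p⁴)·q = p⁴q = q·(p⁴).
Whereas p ∉ Z(G) since p·q = pq ≠ p³q = q·p.
Checking each of the 16 elements this way gives Z(G) = {e, p⁴}, of order 2.

Answer: {e, p⁴}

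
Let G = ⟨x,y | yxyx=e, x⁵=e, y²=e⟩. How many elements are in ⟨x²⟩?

|⟨x²⟩| equals the order of x². Compute successive powers until reaching e:
  (x²)¹ = x², (x²)² = x⁴, (x²)³ = x, (x²)⁴ = x³, (x²)⁵ = e.
The smallest positive k with (x²)ᵏ = e is 5, so |⟨x²⟩| = 5.

Answer: 5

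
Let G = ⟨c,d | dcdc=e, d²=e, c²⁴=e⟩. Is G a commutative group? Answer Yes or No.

c·d = cd but d·c = c²³d, so c·d ≠ d·c and G is not abelian.

Answer: No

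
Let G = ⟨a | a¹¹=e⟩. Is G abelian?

G has a single generator, so G is cyclic and hence abelian.

Answer: Yes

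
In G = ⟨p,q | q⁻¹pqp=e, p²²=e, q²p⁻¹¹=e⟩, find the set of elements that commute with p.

⟨p⟩ ⊆ C_G(p) since powers of p commute with p; so |C_G(p)| ≥ |⟨p⟩| = 22.
By orbit–stabilizer, |C_G(p)| = |G| / |conj. class of p| = 44 / 2 = 22.
The 22 elements commuting with p are {e, p, p², p³, p⁴, p⁵, p⁶, p⁷, p⁸, p⁹, p¹⁰, p¹¹, p¹², p¹³, p¹⁴, p¹⁵, p¹⁶, p¹⁷, p¹⁸, p¹⁹, p²⁰, p²¹}.

Answer: {e, p, p², p³, p⁴, p⁵, p⁶, p⁷, p⁸, p⁹, p¹⁰, p¹¹, p¹², p¹³, p¹⁴, p¹⁵, p¹⁶, p¹⁷, p¹⁸, p¹⁹, p²⁰, p²¹}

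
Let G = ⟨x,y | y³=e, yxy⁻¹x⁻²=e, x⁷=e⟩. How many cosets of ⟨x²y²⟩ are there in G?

First find ord(x²y²) by computing successive powers:
  (x²y²)¹ = x²y², (x²y²)² = x³y, (x²y²)³ = e.
So |⟨x²y²⟩| = ord(x²y²) = 3. With |G| = 21, by Lagrange [G : ⟨x²y²⟩] = 21/3 = 7.

Answer: 7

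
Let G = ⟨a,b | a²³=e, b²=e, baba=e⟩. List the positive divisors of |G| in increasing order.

|G| = 46 = 2 · 23. By Lagrange's theorem the order of any subgroup divides 46; the divisors of 46 are 1, 2, 23, 46.

Answer: 1, 2, 23, 46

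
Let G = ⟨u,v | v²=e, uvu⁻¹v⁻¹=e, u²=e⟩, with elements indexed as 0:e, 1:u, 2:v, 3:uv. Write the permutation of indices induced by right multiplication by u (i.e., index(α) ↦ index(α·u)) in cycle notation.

(0 1)(2 3)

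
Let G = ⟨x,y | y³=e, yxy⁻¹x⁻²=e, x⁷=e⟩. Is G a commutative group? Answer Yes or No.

x·y = xy but y·x = x²y, so x·y ≠ y·x and G is not abelian.

Answer: No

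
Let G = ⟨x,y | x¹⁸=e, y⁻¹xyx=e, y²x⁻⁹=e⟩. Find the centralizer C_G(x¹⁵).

⟨x¹⁵⟩ ⊆ C_G(x¹⁵) since powers of x¹⁵ commute with x¹⁵; so |C_G(x¹⁵)| ≥ |⟨x¹⁵⟩| = 6.
By orbit–stabilizer, |C_G(x¹⁵)| = |G| / |conj. class of x¹⁵| = 36 / 2 = 18.
The 18 elements commuting with x¹⁵ are {e, x, x², x³, x⁴, x⁵, x⁶, x⁷, x⁸, x⁹, x¹⁰, x¹¹, x¹², x¹³, x¹⁴, x¹⁵, x¹⁶, x¹⁷}.

Answer: {e, x, x², x³, x⁴, x⁵, x⁶, x⁷, x⁸, x⁹, x¹⁰, x¹¹, x¹², x¹³, x¹⁴, x¹⁵, x¹⁶, x¹⁷}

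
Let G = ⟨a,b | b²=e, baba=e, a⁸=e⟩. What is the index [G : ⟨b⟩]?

First find ord(b) by computing successive powers:
  b¹ = b, b² = e.
So |⟨b⟩| = ord(b) = 2. With |G| = 16, by Lagrange [G : ⟨b⟩] = 16/2 = 8.

Answer: 8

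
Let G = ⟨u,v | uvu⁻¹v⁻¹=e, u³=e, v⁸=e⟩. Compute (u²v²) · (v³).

Compute (u²v²) · (v³) by multiplying left to right and reducing via the relations at each step:
  (u²v²) · v³ = u²v⁵

Answer: u²v⁵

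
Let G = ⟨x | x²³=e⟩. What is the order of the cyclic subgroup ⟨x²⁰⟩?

|⟨x²⁰⟩| equals the order of x²⁰. Compute successive powers until reaching e:
  (x²⁰)¹ = x²⁰, (x²⁰)² = x¹⁷, (x²⁰)³ = x¹⁴, (x²⁰)⁴ = x¹¹, (x²⁰)⁵ = x⁸, (x²⁰)⁶ = x⁵, (x²⁰)⁷ = x², (x²⁰)⁸ = x²², (x²⁰)⁹ = x¹⁹, (x²⁰)¹⁰ = x¹⁶, (x²⁰)¹¹ = x¹³, (x²⁰)¹² = x¹⁰, (x²⁰)¹³ = x⁷, (x²⁰)¹⁴ = x⁴, (x²⁰)¹⁵ = x, (x²⁰)¹⁶ = x²¹, (x²⁰)¹⁷ = x¹⁸, (x²⁰)¹⁸ = x¹⁵, (x²⁰)¹⁹ = x¹², (x²⁰)²⁰ = x⁹, (x²⁰)²¹ = x⁶, (x²⁰)²² = x³, (x²⁰)²³ = e.
The smallest positive k with (x²⁰)ᵏ = e is 23, so |⟨x²⁰⟩| = 23.

Answer: 23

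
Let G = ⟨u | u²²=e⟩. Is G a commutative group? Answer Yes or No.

G has a single generator, so G is cyclic and hence abelian.

Answer: Yes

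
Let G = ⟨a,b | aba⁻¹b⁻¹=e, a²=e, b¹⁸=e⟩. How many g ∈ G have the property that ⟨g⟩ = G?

⟨g⟩ = G would require ord(g) = |G| = 36, but the maximum element order in G is 18 < 36. So G is not cyclic and no single element generates it: the count is 0.

Answer: 0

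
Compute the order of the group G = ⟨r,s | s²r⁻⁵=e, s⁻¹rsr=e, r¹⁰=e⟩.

Enumerate words in the generators, reducing via the relations: the distinct elements are
  {e, r, s, rs, r², r³, r⁴, r⁵, r⁶, r⁷, r⁸, r⁹, r²s, r³s, r⁴s, s⁻¹, rs⁻¹, r²s⁻¹, r³s⁻¹, r⁴s⁻¹}.
No further products give new elements, so |G| = 20.

Answer: 20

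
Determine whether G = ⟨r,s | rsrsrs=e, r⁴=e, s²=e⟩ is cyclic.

Every cyclic group is abelian. But r·s = rs while s·r = sr, so r·s ≠ s·r and G is not abelian. Hence G is not cyclic.

Answer: No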